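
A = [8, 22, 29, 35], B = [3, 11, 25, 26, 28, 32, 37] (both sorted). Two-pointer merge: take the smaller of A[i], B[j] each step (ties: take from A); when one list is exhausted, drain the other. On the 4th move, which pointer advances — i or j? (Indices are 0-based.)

i=0 j=0: A[i]=8>B[j]=3 take 3, j++
i=0 j=1: A[i]=8<=B[j]=11 take 8, i++
i=1 j=1: A[i]=22>B[j]=11 take 11, j++
i=1 j=2: A[i]=22<=B[j]=25 take 22, i++

i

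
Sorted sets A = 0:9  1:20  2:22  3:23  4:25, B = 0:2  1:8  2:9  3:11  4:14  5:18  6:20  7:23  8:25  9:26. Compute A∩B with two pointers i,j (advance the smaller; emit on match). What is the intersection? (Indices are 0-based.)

[i=0,j=0] 9>2 → j++
[i=0,j=1] 9>8 → j++
[i=0,j=2] 9==9 emit → i++,j++
[i=1,j=3] 20>11 → j++
[i=1,j=4] 20>14 → j++
[i=1,j=5] 20>18 → j++
[i=1,j=6] 20==20 emit → i++,j++
[i=2,j=7] 22<23 → i++
[i=3,j=7] 23==23 emit → i++,j++
[i=4,j=8] 25==25 emit → i++,j++

intersection = [9, 20, 23, 25]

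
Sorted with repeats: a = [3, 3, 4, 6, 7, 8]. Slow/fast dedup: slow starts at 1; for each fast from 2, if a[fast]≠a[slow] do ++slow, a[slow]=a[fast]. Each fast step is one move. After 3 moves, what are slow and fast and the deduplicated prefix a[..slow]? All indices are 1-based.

(s=1,f=2) a[fast]=3=a[slow] dup → fast++
(s=1,f=3) a[fast]=4≠a[slow]=3 write a[2]=4 → slow++,fast++
(s=2,f=4) a[fast]=6≠a[slow]=4 write a[3]=6 → slow++,fast++

slow=3, fast=5, prefix=[3, 4, 6]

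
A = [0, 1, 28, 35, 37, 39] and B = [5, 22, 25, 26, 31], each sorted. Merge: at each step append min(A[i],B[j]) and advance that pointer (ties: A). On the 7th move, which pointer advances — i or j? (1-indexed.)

[i=1,j=1] A[i]=0<=B[j]=5 take 0 → i++
[i=2,j=1] A[i]=1<=B[j]=5 take 1 → i++
[i=3,j=1] A[i]=28>B[j]=5 take 5 → j++
[i=3,j=2] A[i]=28>B[j]=22 take 22 → j++
[i=3,j=3] A[i]=28>B[j]=25 take 25 → j++
[i=3,j=4] A[i]=28>B[j]=26 take 26 → j++
[i=3,j=5] A[i]=28<=B[j]=31 take 28 → i++

i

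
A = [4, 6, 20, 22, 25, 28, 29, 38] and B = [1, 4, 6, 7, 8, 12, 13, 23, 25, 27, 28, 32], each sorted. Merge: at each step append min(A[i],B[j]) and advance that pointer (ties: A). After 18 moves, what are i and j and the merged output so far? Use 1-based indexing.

i=1 j=1: A[i]=4>B[j]=1 take 1, j++
i=1 j=2: A[i]=4<=B[j]=4 take 4, i++
i=2 j=2: A[i]=6>B[j]=4 take 4, j++
i=2 j=3: A[i]=6<=B[j]=6 take 6, i++
i=3 j=3: A[i]=20>B[j]=6 take 6, j++
i=3 j=4: A[i]=20>B[j]=7 take 7, j++
i=3 j=5: A[i]=20>B[j]=8 take 8, j++
i=3 j=6: A[i]=20>B[j]=12 take 12, j++
i=3 j=7: A[i]=20>B[j]=13 take 13, j++
i=3 j=8: A[i]=20<=B[j]=23 take 20, i++
i=4 j=8: A[i]=22<=B[j]=23 take 22, i++
i=5 j=8: A[i]=25>B[j]=23 take 23, j++
i=5 j=9: A[i]=25<=B[j]=25 take 25, i++
i=6 j=9: A[i]=28>B[j]=25 take 25, j++
i=6 j=10: A[i]=28>B[j]=27 take 27, j++
i=6 j=11: A[i]=28<=B[j]=28 take 28, i++
i=7 j=11: A[i]=29>B[j]=28 take 28, j++
i=7 j=12: A[i]=29<=B[j]=32 take 29, i++

i=8, j=12, merged so far=[1, 4, 4, 6, 6, 7, 8, 12, 13, 20, 22, 23, 25, 25, 27, 28, 28, 29]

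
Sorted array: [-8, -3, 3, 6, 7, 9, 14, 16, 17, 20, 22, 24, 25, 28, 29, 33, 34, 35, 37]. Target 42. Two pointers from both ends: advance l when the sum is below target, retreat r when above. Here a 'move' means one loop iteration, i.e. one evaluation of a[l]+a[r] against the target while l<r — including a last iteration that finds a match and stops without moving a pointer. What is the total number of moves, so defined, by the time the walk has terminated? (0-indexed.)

6 moves

[0,18] -8+37=29 <42 → l++
[1,18] -3+37=34 <42 → l++
[2,18] 3+37=40 <42 → l++
[3,18] 6+37=43 >42 → r--
[3,17] 6+35=41 <42 → l++
[4,17] 7+35=42 → found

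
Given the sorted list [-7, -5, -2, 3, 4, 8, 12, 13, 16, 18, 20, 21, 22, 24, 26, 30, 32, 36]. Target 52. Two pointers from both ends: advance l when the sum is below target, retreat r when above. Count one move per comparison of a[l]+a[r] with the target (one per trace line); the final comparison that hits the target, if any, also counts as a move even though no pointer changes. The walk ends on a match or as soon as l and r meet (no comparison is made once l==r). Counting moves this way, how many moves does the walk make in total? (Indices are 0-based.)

l=0 r=17: -7+36=29 <52, l++
l=1 r=17: -5+36=31 <52, l++
l=2 r=17: -2+36=34 <52, l++
l=3 r=17: 3+36=39 <52, l++
l=4 r=17: 4+36=40 <52, l++
l=5 r=17: 8+36=44 <52, l++
l=6 r=17: 12+36=48 <52, l++
l=7 r=17: 13+36=49 <52, l++
l=8 r=17: 16+36=52, found

9 moves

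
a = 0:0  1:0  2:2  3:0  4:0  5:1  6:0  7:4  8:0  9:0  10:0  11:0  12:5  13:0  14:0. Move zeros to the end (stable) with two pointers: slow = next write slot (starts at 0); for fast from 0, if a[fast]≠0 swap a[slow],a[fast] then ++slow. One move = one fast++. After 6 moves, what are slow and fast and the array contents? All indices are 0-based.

slow=0 fast=0: a[fast]=0, fast++
slow=0 fast=1: a[fast]=0, fast++
slow=0 fast=2: a[fast]=2≠0 swap→a[0]=2, slow++,fast++
slow=1 fast=3: a[fast]=0, fast++
slow=1 fast=4: a[fast]=0, fast++
slow=1 fast=5: a[fast]=1≠0 swap→a[1]=1, slow++,fast++

slow=2, fast=6, a=[2, 1, 0, 0, 0, 0, 0, 4, 0, 0, 0, 0, 5, 0, 0]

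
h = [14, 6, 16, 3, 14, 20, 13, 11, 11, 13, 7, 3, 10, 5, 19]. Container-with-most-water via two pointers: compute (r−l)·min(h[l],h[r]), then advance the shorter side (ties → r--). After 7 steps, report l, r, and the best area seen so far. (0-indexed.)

[0,14] min(14,19)*14=196 best=196 * → l++
[1,14] min(6,19)*13=78 best=196 → l++
[2,14] min(16,19)*12=192 best=196 → l++
[3,14] min(3,19)*11=33 best=196 → l++
[4,14] min(14,19)*10=140 best=196 → l++
[5,14] min(20,19)*9=171 best=196 → r--
[5,13] min(20,5)*8=40 best=196 → r--

l=5, r=12, best area=196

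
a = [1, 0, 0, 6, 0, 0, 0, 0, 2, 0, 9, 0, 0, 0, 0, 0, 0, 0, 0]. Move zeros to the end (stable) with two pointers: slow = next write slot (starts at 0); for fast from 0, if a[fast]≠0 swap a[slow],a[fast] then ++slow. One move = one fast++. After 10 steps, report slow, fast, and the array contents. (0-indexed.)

(s=0,f=0) a[fast]=1≠0 swap→a[0]=1 → slow++,fast++
(s=1,f=1) a[fast]=0 → fast++
(s=1,f=2) a[fast]=0 → fast++
(s=1,f=3) a[fast]=6≠0 swap→a[1]=6 → slow++,fast++
(s=2,f=4) a[fast]=0 → fast++
(s=2,f=5) a[fast]=0 → fast++
(s=2,f=6) a[fast]=0 → fast++
(s=2,f=7) a[fast]=0 → fast++
(s=2,f=8) a[fast]=2≠0 swap→a[2]=2 → slow++,fast++
(s=3,f=9) a[fast]=0 → fast++

slow=3, fast=10, a=[1, 6, 2, 0, 0, 0, 0, 0, 0, 0, 9, 0, 0, 0, 0, 0, 0, 0, 0]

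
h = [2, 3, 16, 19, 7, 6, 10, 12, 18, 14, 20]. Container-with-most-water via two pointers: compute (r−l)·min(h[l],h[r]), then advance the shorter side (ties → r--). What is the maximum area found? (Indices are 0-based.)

max area = 133

[0,10] min(2,20)*10=20 best=20 * → l++
[1,10] min(3,20)*9=27 best=27 * → l++
[2,10] min(16,20)*8=128 best=128 * → l++
[3,10] min(19,20)*7=133 best=133 * → l++
[4,10] min(7,20)*6=42 best=133 → l++
[5,10] min(6,20)*5=30 best=133 → l++
[6,10] min(10,20)*4=40 best=133 → l++
[7,10] min(12,20)*3=36 best=133 → l++
[8,10] min(18,20)*2=36 best=133 → l++
[9,10] min(14,20)*1=14 best=133 → l++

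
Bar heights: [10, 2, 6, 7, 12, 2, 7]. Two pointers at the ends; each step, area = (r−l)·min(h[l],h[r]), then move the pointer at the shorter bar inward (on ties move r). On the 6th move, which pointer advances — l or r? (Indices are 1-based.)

l

[1,7] min(10,7)*6=42 best=42 * → r--
[1,6] min(10,2)*5=10 best=42 → r--
[1,5] min(10,12)*4=40 best=42 → l++
[2,5] min(2,12)*3=6 best=42 → l++
[3,5] min(6,12)*2=12 best=42 → l++
[4,5] min(7,12)*1=7 best=42 → l++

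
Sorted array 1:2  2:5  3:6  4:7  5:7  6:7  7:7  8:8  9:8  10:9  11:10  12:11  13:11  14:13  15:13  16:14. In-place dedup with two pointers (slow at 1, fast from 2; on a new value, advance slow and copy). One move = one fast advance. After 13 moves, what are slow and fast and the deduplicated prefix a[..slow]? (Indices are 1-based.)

slow=9, fast=15, prefix=[2, 5, 6, 7, 8, 9, 10, 11, 13]

slow=1 fast=2: a[fast]=5≠a[slow]=2 write a[2]=5, slow++,fast++
slow=2 fast=3: a[fast]=6≠a[slow]=5 write a[3]=6, slow++,fast++
slow=3 fast=4: a[fast]=7≠a[slow]=6 write a[4]=7, slow++,fast++
slow=4 fast=5: a[fast]=7=a[slow] dup, fast++
slow=4 fast=6: a[fast]=7=a[slow] dup, fast++
slow=4 fast=7: a[fast]=7=a[slow] dup, fast++
slow=4 fast=8: a[fast]=8≠a[slow]=7 write a[5]=8, slow++,fast++
slow=5 fast=9: a[fast]=8=a[slow] dup, fast++
slow=5 fast=10: a[fast]=9≠a[slow]=8 write a[6]=9, slow++,fast++
slow=6 fast=11: a[fast]=10≠a[slow]=9 write a[7]=10, slow++,fast++
slow=7 fast=12: a[fast]=11≠a[slow]=10 write a[8]=11, slow++,fast++
slow=8 fast=13: a[fast]=11=a[slow] dup, fast++
slow=8 fast=14: a[fast]=13≠a[slow]=11 write a[9]=13, slow++,fast++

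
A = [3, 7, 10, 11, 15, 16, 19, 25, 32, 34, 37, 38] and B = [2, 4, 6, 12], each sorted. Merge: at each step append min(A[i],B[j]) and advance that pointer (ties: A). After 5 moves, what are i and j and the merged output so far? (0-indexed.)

i=2, j=3, merged so far=[2, 3, 4, 6, 7]

i=0 j=0: A[i]=3>B[j]=2 take 2, j++
i=0 j=1: A[i]=3<=B[j]=4 take 3, i++
i=1 j=1: A[i]=7>B[j]=4 take 4, j++
i=1 j=2: A[i]=7>B[j]=6 take 6, j++
i=1 j=3: A[i]=7<=B[j]=12 take 7, i++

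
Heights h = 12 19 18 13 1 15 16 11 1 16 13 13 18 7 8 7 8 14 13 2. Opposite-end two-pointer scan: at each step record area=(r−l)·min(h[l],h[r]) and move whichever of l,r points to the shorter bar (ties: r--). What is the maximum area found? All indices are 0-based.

max area = 224

l=0 r=19: min(12,2)*19=38 best=38 *, r--
l=0 r=18: min(12,13)*18=216 best=216 *, l++
l=1 r=18: min(19,13)*17=221 best=221 *, r--
l=1 r=17: min(19,14)*16=224 best=224 *, r--
l=1 r=16: min(19,8)*15=120 best=224, r--
l=1 r=15: min(19,7)*14=98 best=224, r--
l=1 r=14: min(19,8)*13=104 best=224, r--
l=1 r=13: min(19,7)*12=84 best=224, r--
l=1 r=12: min(19,18)*11=198 best=224, r--
l=1 r=11: min(19,13)*10=130 best=224, r--
l=1 r=10: min(19,13)*9=117 best=224, r--
l=1 r=9: min(19,16)*8=128 best=224, r--
l=1 r=8: min(19,1)*7=7 best=224, r--
l=1 r=7: min(19,11)*6=66 best=224, r--
l=1 r=6: min(19,16)*5=80 best=224, r--
l=1 r=5: min(19,15)*4=60 best=224, r--
l=1 r=4: min(19,1)*3=3 best=224, r--
l=1 r=3: min(19,13)*2=26 best=224, r--
l=1 r=2: min(19,18)*1=18 best=224, r--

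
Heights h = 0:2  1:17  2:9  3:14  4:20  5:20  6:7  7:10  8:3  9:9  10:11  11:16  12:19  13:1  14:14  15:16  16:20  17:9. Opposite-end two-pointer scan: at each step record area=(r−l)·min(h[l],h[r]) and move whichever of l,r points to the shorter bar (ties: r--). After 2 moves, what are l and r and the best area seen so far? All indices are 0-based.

l=0 r=17: min(2,9)*17=34 best=34 *, l++
l=1 r=17: min(17,9)*16=144 best=144 *, r--

l=1, r=16, best area=144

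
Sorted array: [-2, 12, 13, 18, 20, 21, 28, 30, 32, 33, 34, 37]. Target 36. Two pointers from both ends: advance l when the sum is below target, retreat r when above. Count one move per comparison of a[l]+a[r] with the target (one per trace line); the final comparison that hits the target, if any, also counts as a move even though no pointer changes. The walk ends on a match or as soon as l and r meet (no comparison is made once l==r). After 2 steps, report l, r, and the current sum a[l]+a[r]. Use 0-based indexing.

l=0 r=11: -2+37=35 <36, l++
l=1 r=11: 12+37=49 >36, r--

l=1, r=10, sum=46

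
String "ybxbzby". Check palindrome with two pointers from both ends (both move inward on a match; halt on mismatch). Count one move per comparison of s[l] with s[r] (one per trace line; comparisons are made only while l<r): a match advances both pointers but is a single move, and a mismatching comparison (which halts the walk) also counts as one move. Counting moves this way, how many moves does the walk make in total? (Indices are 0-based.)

l=0 r=6: 'y'=='y', l++,r--
l=1 r=5: 'b'=='b', l++,r--
l=2 r=4: 'x'!='z', stop

3 moves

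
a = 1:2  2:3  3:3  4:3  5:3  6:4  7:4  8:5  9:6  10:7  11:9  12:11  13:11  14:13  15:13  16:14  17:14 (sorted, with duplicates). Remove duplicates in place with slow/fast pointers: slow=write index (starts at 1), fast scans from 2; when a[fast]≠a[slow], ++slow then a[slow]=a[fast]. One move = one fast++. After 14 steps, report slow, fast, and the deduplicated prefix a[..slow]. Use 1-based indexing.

(s=1,f=2) a[fast]=3≠a[slow]=2 write a[2]=3 → slow++,fast++
(s=2,f=3) a[fast]=3=a[slow] dup → fast++
(s=2,f=4) a[fast]=3=a[slow] dup → fast++
(s=2,f=5) a[fast]=3=a[slow] dup → fast++
(s=2,f=6) a[fast]=4≠a[slow]=3 write a[3]=4 → slow++,fast++
(s=3,f=7) a[fast]=4=a[slow] dup → fast++
(s=3,f=8) a[fast]=5≠a[slow]=4 write a[4]=5 → slow++,fast++
(s=4,f=9) a[fast]=6≠a[slow]=5 write a[5]=6 → slow++,fast++
(s=5,f=10) a[fast]=7≠a[slow]=6 write a[6]=7 → slow++,fast++
(s=6,f=11) a[fast]=9≠a[slow]=7 write a[7]=9 → slow++,fast++
(s=7,f=12) a[fast]=11≠a[slow]=9 write a[8]=11 → slow++,fast++
(s=8,f=13) a[fast]=11=a[slow] dup → fast++
(s=8,f=14) a[fast]=13≠a[slow]=11 write a[9]=13 → slow++,fast++
(s=9,f=15) a[fast]=13=a[slow] dup → fast++

slow=9, fast=16, prefix=[2, 3, 4, 5, 6, 7, 9, 11, 13]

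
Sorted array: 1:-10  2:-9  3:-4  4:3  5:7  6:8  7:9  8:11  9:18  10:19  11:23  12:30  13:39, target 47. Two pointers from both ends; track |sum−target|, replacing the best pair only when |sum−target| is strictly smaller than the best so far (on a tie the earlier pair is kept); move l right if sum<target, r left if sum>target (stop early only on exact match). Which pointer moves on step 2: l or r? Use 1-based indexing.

l

[1,13] -10+39=29 d=18 * → l++
[2,13] -9+39=30 d=17 * → l++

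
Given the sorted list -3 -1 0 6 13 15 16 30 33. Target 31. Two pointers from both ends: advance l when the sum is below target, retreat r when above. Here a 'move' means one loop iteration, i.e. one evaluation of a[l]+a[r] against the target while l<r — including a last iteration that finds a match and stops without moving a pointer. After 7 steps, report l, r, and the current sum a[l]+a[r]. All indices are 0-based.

l=0 r=8: -3+33=30 <31, l++
l=1 r=8: -1+33=32 >31, r--
l=1 r=7: -1+30=29 <31, l++
l=2 r=7: 0+30=30 <31, l++
l=3 r=7: 6+30=36 >31, r--
l=3 r=6: 6+16=22 <31, l++
l=4 r=6: 13+16=29 <31, l++

l=5, r=6, sum=31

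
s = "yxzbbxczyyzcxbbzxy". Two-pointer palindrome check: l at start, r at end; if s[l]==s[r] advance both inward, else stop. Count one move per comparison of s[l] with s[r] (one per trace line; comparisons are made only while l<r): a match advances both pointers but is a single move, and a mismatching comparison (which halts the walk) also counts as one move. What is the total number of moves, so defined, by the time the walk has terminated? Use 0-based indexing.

[0,17] 'y'=='y' → l++,r--
[1,16] 'x'=='x' → l++,r--
[2,15] 'z'=='z' → l++,r--
[3,14] 'b'=='b' → l++,r--
[4,13] 'b'=='b' → l++,r--
[5,12] 'x'=='x' → l++,r--
[6,11] 'c'=='c' → l++,r--
[7,10] 'z'=='z' → l++,r--
[8,9] 'y'=='y' → l++,r--

9 moves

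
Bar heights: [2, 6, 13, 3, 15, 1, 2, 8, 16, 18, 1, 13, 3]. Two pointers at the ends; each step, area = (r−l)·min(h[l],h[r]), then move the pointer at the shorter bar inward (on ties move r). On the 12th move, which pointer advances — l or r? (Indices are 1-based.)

l

[1,13] min(2,3)*12=24 best=24 * → l++
[2,13] min(6,3)*11=33 best=33 * → r--
[2,12] min(6,13)*10=60 best=60 * → l++
[3,12] min(13,13)*9=117 best=117 * → r--
[3,11] min(13,1)*8=8 best=117 → r--
[3,10] min(13,18)*7=91 best=117 → l++
[4,10] min(3,18)*6=18 best=117 → l++
[5,10] min(15,18)*5=75 best=117 → l++
[6,10] min(1,18)*4=4 best=117 → l++
[7,10] min(2,18)*3=6 best=117 → l++
[8,10] min(8,18)*2=16 best=117 → l++
[9,10] min(16,18)*1=16 best=117 → l++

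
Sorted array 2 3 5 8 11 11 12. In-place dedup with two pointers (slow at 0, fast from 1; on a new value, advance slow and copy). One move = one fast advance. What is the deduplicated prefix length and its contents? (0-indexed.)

(s=0,f=1) a[fast]=3≠a[slow]=2 write a[1]=3 → slow++,fast++
(s=1,f=2) a[fast]=5≠a[slow]=3 write a[2]=5 → slow++,fast++
(s=2,f=3) a[fast]=8≠a[slow]=5 write a[3]=8 → slow++,fast++
(s=3,f=4) a[fast]=11≠a[slow]=8 write a[4]=11 → slow++,fast++
(s=4,f=5) a[fast]=11=a[slow] dup → fast++
(s=4,f=6) a[fast]=12≠a[slow]=11 write a[5]=12 → slow++,fast++

length 6; prefix = [2, 3, 5, 8, 11, 12]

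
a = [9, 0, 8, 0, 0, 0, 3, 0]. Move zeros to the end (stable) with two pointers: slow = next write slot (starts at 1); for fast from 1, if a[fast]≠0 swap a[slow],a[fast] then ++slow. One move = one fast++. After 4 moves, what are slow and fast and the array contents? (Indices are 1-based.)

(s=1,f=1) a[fast]=9≠0 swap→a[1]=9 → slow++,fast++
(s=2,f=2) a[fast]=0 → fast++
(s=2,f=3) a[fast]=8≠0 swap→a[2]=8 → slow++,fast++
(s=3,f=4) a[fast]=0 → fast++

slow=3, fast=5, a=[9, 8, 0, 0, 0, 0, 3, 0]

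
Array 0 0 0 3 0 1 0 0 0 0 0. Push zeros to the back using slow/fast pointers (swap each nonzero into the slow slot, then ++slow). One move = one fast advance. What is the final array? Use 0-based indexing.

slow=0 fast=0: a[fast]=0, fast++
slow=0 fast=1: a[fast]=0, fast++
slow=0 fast=2: a[fast]=0, fast++
slow=0 fast=3: a[fast]=3≠0 swap→a[0]=3, slow++,fast++
slow=1 fast=4: a[fast]=0, fast++
slow=1 fast=5: a[fast]=1≠0 swap→a[1]=1, slow++,fast++
slow=2 fast=6: a[fast]=0, fast++
slow=2 fast=7: a[fast]=0, fast++
slow=2 fast=8: a[fast]=0, fast++
slow=2 fast=9: a[fast]=0, fast++
slow=2 fast=10: a[fast]=0, fast++

[3, 1, 0, 0, 0, 0, 0, 0, 0, 0, 0]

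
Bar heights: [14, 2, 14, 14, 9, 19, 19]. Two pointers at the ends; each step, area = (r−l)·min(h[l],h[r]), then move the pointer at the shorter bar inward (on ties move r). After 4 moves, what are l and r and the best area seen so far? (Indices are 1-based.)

l=5, r=7, best area=84

[1,7] min(14,19)*6=84 best=84 * → l++
[2,7] min(2,19)*5=10 best=84 → l++
[3,7] min(14,19)*4=56 best=84 → l++
[4,7] min(14,19)*3=42 best=84 → l++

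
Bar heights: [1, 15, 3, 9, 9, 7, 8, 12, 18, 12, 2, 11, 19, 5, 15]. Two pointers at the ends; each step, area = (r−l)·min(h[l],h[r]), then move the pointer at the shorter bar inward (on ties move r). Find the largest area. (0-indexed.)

max area = 195

l=0 r=14: min(1,15)*14=14 best=14 *, l++
l=1 r=14: min(15,15)*13=195 best=195 *, r--
l=1 r=13: min(15,5)*12=60 best=195, r--
l=1 r=12: min(15,19)*11=165 best=195, l++
l=2 r=12: min(3,19)*10=30 best=195, l++
l=3 r=12: min(9,19)*9=81 best=195, l++
l=4 r=12: min(9,19)*8=72 best=195, l++
l=5 r=12: min(7,19)*7=49 best=195, l++
l=6 r=12: min(8,19)*6=48 best=195, l++
l=7 r=12: min(12,19)*5=60 best=195, l++
l=8 r=12: min(18,19)*4=72 best=195, l++
l=9 r=12: min(12,19)*3=36 best=195, l++
l=10 r=12: min(2,19)*2=4 best=195, l++
l=11 r=12: min(11,19)*1=11 best=195, l++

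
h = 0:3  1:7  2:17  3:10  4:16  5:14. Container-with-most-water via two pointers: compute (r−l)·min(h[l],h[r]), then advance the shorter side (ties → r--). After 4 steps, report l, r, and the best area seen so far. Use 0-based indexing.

l=2, r=3, best area=42

[0,5] min(3,14)*5=15 best=15 * → l++
[1,5] min(7,14)*4=28 best=28 * → l++
[2,5] min(17,14)*3=42 best=42 * → r--
[2,4] min(17,16)*2=32 best=42 → r--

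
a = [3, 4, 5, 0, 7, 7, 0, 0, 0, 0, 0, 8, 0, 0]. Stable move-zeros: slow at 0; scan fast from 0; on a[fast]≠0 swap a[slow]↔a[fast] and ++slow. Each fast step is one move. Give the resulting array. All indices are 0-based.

slow=0 fast=0: a[fast]=3≠0 swap→a[0]=3, slow++,fast++
slow=1 fast=1: a[fast]=4≠0 swap→a[1]=4, slow++,fast++
slow=2 fast=2: a[fast]=5≠0 swap→a[2]=5, slow++,fast++
slow=3 fast=3: a[fast]=0, fast++
slow=3 fast=4: a[fast]=7≠0 swap→a[3]=7, slow++,fast++
slow=4 fast=5: a[fast]=7≠0 swap→a[4]=7, slow++,fast++
slow=5 fast=6: a[fast]=0, fast++
slow=5 fast=7: a[fast]=0, fast++
slow=5 fast=8: a[fast]=0, fast++
slow=5 fast=9: a[fast]=0, fast++
slow=5 fast=10: a[fast]=0, fast++
slow=5 fast=11: a[fast]=8≠0 swap→a[5]=8, slow++,fast++
slow=6 fast=12: a[fast]=0, fast++
slow=6 fast=13: a[fast]=0, fast++

[3, 4, 5, 7, 7, 8, 0, 0, 0, 0, 0, 0, 0, 0]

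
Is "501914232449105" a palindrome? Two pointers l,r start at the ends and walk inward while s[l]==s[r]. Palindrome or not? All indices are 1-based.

not a palindrome (mismatch at 5,11)

l=1 r=15: '5'=='5', l++,r--
l=2 r=14: '0'=='0', l++,r--
l=3 r=13: '1'=='1', l++,r--
l=4 r=12: '9'=='9', l++,r--
l=5 r=11: '1'!='4', stop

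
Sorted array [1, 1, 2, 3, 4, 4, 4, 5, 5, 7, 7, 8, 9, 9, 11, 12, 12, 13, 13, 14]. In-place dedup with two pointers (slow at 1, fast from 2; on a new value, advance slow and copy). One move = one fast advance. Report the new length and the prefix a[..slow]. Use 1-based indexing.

(s=1,f=2) a[fast]=1=a[slow] dup → fast++
(s=1,f=3) a[fast]=2≠a[slow]=1 write a[2]=2 → slow++,fast++
(s=2,f=4) a[fast]=3≠a[slow]=2 write a[3]=3 → slow++,fast++
(s=3,f=5) a[fast]=4≠a[slow]=3 write a[4]=4 → slow++,fast++
(s=4,f=6) a[fast]=4=a[slow] dup → fast++
(s=4,f=7) a[fast]=4=a[slow] dup → fast++
(s=4,f=8) a[fast]=5≠a[slow]=4 write a[5]=5 → slow++,fast++
(s=5,f=9) a[fast]=5=a[slow] dup → fast++
(s=5,f=10) a[fast]=7≠a[slow]=5 write a[6]=7 → slow++,fast++
(s=6,f=11) a[fast]=7=a[slow] dup → fast++
(s=6,f=12) a[fast]=8≠a[slow]=7 write a[7]=8 → slow++,fast++
(s=7,f=13) a[fast]=9≠a[slow]=8 write a[8]=9 → slow++,fast++
(s=8,f=14) a[fast]=9=a[slow] dup → fast++
(s=8,f=15) a[fast]=11≠a[slow]=9 write a[9]=11 → slow++,fast++
(s=9,f=16) a[fast]=12≠a[slow]=11 write a[10]=12 → slow++,fast++
(s=10,f=17) a[fast]=12=a[slow] dup → fast++
(s=10,f=18) a[fast]=13≠a[slow]=12 write a[11]=13 → slow++,fast++
(s=11,f=19) a[fast]=13=a[slow] dup → fast++
(s=11,f=20) a[fast]=14≠a[slow]=13 write a[12]=14 → slow++,fast++

length 12; prefix = [1, 2, 3, 4, 5, 7, 8, 9, 11, 12, 13, 14]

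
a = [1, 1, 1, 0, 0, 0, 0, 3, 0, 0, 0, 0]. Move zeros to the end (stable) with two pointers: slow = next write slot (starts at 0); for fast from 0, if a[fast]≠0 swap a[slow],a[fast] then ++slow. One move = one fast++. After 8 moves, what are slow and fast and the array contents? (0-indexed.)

slow=4, fast=8, a=[1, 1, 1, 3, 0, 0, 0, 0, 0, 0, 0, 0]

slow=0 fast=0: a[fast]=1≠0 swap→a[0]=1, slow++,fast++
slow=1 fast=1: a[fast]=1≠0 swap→a[1]=1, slow++,fast++
slow=2 fast=2: a[fast]=1≠0 swap→a[2]=1, slow++,fast++
slow=3 fast=3: a[fast]=0, fast++
slow=3 fast=4: a[fast]=0, fast++
slow=3 fast=5: a[fast]=0, fast++
slow=3 fast=6: a[fast]=0, fast++
slow=3 fast=7: a[fast]=3≠0 swap→a[3]=3, slow++,fast++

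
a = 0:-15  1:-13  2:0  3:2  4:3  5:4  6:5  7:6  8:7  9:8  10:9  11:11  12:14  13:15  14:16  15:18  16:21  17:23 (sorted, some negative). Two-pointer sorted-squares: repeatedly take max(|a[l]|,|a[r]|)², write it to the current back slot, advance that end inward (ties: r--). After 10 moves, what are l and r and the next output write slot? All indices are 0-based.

l=2, r=9, next write slot=7

[0,17] |-15|<=|23| out[17]=529 → r--
[0,16] |-15|<=|21| out[16]=441 → r--
[0,15] |-15|<=|18| out[15]=324 → r--
[0,14] |-15|<=|16| out[14]=256 → r--
[0,13] |-15|<=|15| out[13]=225 → r--
[0,12] |-15|>|14| out[12]=225 → l++
[1,12] |-13|<=|14| out[11]=196 → r--
[1,11] |-13|>|11| out[10]=169 → l++
[2,11] |0|<=|11| out[9]=121 → r--
[2,10] |0|<=|9| out[8]=81 → r--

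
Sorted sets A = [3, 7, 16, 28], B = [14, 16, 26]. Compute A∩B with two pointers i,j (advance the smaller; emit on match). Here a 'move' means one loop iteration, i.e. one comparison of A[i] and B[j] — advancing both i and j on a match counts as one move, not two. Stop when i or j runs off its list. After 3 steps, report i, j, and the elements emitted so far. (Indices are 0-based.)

[i=0,j=0] 3<14 → i++
[i=1,j=0] 7<14 → i++
[i=2,j=0] 16>14 → j++

i=2, j=1, emitted=[]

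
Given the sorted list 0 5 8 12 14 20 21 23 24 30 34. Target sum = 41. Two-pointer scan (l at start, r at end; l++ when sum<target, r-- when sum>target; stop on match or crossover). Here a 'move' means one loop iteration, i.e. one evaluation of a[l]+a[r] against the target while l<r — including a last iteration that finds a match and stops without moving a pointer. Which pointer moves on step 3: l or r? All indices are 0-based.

l=0 r=10: 0+34=34 <41, l++
l=1 r=10: 5+34=39 <41, l++
l=2 r=10: 8+34=42 >41, r--

r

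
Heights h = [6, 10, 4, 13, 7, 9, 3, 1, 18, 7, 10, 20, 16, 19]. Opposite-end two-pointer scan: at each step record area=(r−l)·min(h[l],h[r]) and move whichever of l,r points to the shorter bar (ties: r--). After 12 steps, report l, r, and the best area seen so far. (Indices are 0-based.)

l=0 r=13: min(6,19)*13=78 best=78 *, l++
l=1 r=13: min(10,19)*12=120 best=120 *, l++
l=2 r=13: min(4,19)*11=44 best=120, l++
l=3 r=13: min(13,19)*10=130 best=130 *, l++
l=4 r=13: min(7,19)*9=63 best=130, l++
l=5 r=13: min(9,19)*8=72 best=130, l++
l=6 r=13: min(3,19)*7=21 best=130, l++
l=7 r=13: min(1,19)*6=6 best=130, l++
l=8 r=13: min(18,19)*5=90 best=130, l++
l=9 r=13: min(7,19)*4=28 best=130, l++
l=10 r=13: min(10,19)*3=30 best=130, l++
l=11 r=13: min(20,19)*2=38 best=130, r--

l=11, r=12, best area=130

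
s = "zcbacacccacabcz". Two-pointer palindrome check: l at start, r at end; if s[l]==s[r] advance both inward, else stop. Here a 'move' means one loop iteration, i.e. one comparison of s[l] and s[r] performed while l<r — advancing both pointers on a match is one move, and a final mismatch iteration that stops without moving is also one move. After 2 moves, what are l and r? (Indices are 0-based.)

l=2, r=12

[0,14] 'z'=='z' → l++,r--
[1,13] 'c'=='c' → l++,r--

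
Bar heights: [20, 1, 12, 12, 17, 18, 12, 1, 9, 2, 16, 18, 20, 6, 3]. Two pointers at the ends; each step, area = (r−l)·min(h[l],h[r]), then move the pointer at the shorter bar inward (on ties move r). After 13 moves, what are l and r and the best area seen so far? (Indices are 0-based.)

l=0, r=1, best area=240

l=0 r=14: min(20,3)*14=42 best=42 *, r--
l=0 r=13: min(20,6)*13=78 best=78 *, r--
l=0 r=12: min(20,20)*12=240 best=240 *, r--
l=0 r=11: min(20,18)*11=198 best=240, r--
l=0 r=10: min(20,16)*10=160 best=240, r--
l=0 r=9: min(20,2)*9=18 best=240, r--
l=0 r=8: min(20,9)*8=72 best=240, r--
l=0 r=7: min(20,1)*7=7 best=240, r--
l=0 r=6: min(20,12)*6=72 best=240, r--
l=0 r=5: min(20,18)*5=90 best=240, r--
l=0 r=4: min(20,17)*4=68 best=240, r--
l=0 r=3: min(20,12)*3=36 best=240, r--
l=0 r=2: min(20,12)*2=24 best=240, r--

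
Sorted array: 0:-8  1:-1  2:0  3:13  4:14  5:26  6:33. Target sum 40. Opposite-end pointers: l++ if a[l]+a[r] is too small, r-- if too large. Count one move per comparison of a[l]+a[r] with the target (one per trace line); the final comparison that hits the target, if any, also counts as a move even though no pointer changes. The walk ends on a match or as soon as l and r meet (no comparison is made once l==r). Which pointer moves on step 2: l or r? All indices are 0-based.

l=0 r=6: -8+33=25 <40, l++
l=1 r=6: -1+33=32 <40, l++

l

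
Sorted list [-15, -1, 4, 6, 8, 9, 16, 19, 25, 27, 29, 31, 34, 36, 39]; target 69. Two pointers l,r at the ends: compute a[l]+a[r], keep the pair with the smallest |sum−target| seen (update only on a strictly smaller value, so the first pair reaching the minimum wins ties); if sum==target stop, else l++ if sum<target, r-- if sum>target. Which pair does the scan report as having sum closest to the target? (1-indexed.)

pair (29, 39) with sum 68 (|Δ|=1)

l=1 r=15: -15+39=24 d=45 *, l++
l=2 r=15: -1+39=38 d=31 *, l++
l=3 r=15: 4+39=43 d=26 *, l++
l=4 r=15: 6+39=45 d=24 *, l++
l=5 r=15: 8+39=47 d=22 *, l++
l=6 r=15: 9+39=48 d=21 *, l++
l=7 r=15: 16+39=55 d=14 *, l++
l=8 r=15: 19+39=58 d=11 *, l++
l=9 r=15: 25+39=64 d=5 *, l++
l=10 r=15: 27+39=66 d=3 *, l++
l=11 r=15: 29+39=68 d=1 *, l++
l=12 r=15: 31+39=70 d=1, r--
l=12 r=14: 31+36=67 d=2, l++
l=13 r=14: 34+36=70 d=1, r--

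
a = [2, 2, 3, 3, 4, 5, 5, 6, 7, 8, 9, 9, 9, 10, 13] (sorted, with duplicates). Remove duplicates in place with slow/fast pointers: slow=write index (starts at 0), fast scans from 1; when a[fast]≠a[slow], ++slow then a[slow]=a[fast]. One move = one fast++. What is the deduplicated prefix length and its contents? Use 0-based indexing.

length 10; prefix = [2, 3, 4, 5, 6, 7, 8, 9, 10, 13]

slow=0 fast=1: a[fast]=2=a[slow] dup, fast++
slow=0 fast=2: a[fast]=3≠a[slow]=2 write a[1]=3, slow++,fast++
slow=1 fast=3: a[fast]=3=a[slow] dup, fast++
slow=1 fast=4: a[fast]=4≠a[slow]=3 write a[2]=4, slow++,fast++
slow=2 fast=5: a[fast]=5≠a[slow]=4 write a[3]=5, slow++,fast++
slow=3 fast=6: a[fast]=5=a[slow] dup, fast++
slow=3 fast=7: a[fast]=6≠a[slow]=5 write a[4]=6, slow++,fast++
slow=4 fast=8: a[fast]=7≠a[slow]=6 write a[5]=7, slow++,fast++
slow=5 fast=9: a[fast]=8≠a[slow]=7 write a[6]=8, slow++,fast++
slow=6 fast=10: a[fast]=9≠a[slow]=8 write a[7]=9, slow++,fast++
slow=7 fast=11: a[fast]=9=a[slow] dup, fast++
slow=7 fast=12: a[fast]=9=a[slow] dup, fast++
slow=7 fast=13: a[fast]=10≠a[slow]=9 write a[8]=10, slow++,fast++
slow=8 fast=14: a[fast]=13≠a[slow]=10 write a[9]=13, slow++,fast++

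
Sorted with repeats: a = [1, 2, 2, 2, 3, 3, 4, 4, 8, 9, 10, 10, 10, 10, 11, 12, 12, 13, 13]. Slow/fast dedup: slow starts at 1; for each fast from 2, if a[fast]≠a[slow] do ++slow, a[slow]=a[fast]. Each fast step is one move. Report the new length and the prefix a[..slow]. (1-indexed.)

slow=1 fast=2: a[fast]=2≠a[slow]=1 write a[2]=2, slow++,fast++
slow=2 fast=3: a[fast]=2=a[slow] dup, fast++
slow=2 fast=4: a[fast]=2=a[slow] dup, fast++
slow=2 fast=5: a[fast]=3≠a[slow]=2 write a[3]=3, slow++,fast++
slow=3 fast=6: a[fast]=3=a[slow] dup, fast++
slow=3 fast=7: a[fast]=4≠a[slow]=3 write a[4]=4, slow++,fast++
slow=4 fast=8: a[fast]=4=a[slow] dup, fast++
slow=4 fast=9: a[fast]=8≠a[slow]=4 write a[5]=8, slow++,fast++
slow=5 fast=10: a[fast]=9≠a[slow]=8 write a[6]=9, slow++,fast++
slow=6 fast=11: a[fast]=10≠a[slow]=9 write a[7]=10, slow++,fast++
slow=7 fast=12: a[fast]=10=a[slow] dup, fast++
slow=7 fast=13: a[fast]=10=a[slow] dup, fast++
slow=7 fast=14: a[fast]=10=a[slow] dup, fast++
slow=7 fast=15: a[fast]=11≠a[slow]=10 write a[8]=11, slow++,fast++
slow=8 fast=16: a[fast]=12≠a[slow]=11 write a[9]=12, slow++,fast++
slow=9 fast=17: a[fast]=12=a[slow] dup, fast++
slow=9 fast=18: a[fast]=13≠a[slow]=12 write a[10]=13, slow++,fast++
slow=10 fast=19: a[fast]=13=a[slow] dup, fast++

length 10; prefix = [1, 2, 3, 4, 8, 9, 10, 11, 12, 13]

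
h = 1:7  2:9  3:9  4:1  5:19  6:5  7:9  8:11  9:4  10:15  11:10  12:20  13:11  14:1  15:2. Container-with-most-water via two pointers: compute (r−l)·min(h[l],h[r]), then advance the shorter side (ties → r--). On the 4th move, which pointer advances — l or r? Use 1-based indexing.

[1,15] min(7,2)*14=28 best=28 * → r--
[1,14] min(7,1)*13=13 best=28 → r--
[1,13] min(7,11)*12=84 best=84 * → l++
[2,13] min(9,11)*11=99 best=99 * → l++

l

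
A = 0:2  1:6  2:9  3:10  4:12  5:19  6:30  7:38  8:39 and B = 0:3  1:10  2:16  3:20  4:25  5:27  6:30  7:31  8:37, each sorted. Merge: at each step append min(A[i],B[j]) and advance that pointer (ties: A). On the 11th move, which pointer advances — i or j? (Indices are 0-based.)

j

[i=0,j=0] A[i]=2<=B[j]=3 take 2 → i++
[i=1,j=0] A[i]=6>B[j]=3 take 3 → j++
[i=1,j=1] A[i]=6<=B[j]=10 take 6 → i++
[i=2,j=1] A[i]=9<=B[j]=10 take 9 → i++
[i=3,j=1] A[i]=10<=B[j]=10 take 10 → i++
[i=4,j=1] A[i]=12>B[j]=10 take 10 → j++
[i=4,j=2] A[i]=12<=B[j]=16 take 12 → i++
[i=5,j=2] A[i]=19>B[j]=16 take 16 → j++
[i=5,j=3] A[i]=19<=B[j]=20 take 19 → i++
[i=6,j=3] A[i]=30>B[j]=20 take 20 → j++
[i=6,j=4] A[i]=30>B[j]=25 take 25 → j++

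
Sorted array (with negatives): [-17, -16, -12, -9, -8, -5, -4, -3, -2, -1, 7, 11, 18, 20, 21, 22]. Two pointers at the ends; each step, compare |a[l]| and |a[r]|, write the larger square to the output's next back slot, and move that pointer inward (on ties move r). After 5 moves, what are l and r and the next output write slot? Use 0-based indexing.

[0,15] |-17|<=|22| out[15]=484 → r--
[0,14] |-17|<=|21| out[14]=441 → r--
[0,13] |-17|<=|20| out[13]=400 → r--
[0,12] |-17|<=|18| out[12]=324 → r--
[0,11] |-17|>|11| out[11]=289 → l++

l=1, r=11, next write slot=10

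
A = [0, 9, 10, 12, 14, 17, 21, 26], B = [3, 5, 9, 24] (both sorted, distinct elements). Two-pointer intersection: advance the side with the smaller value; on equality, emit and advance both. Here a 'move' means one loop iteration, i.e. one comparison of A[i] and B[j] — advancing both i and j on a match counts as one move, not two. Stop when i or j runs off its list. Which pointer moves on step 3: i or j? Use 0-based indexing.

j

i=0 j=0: 0<3, i++
i=1 j=0: 9>3, j++
i=1 j=1: 9>5, j++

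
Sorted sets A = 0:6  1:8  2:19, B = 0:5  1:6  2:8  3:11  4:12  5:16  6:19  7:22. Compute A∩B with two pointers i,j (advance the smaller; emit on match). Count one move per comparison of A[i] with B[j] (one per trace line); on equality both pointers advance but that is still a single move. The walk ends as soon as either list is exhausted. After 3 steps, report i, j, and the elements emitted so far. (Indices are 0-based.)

i=0 j=0: 6>5, j++
i=0 j=1: 6==6 emit, i++,j++
i=1 j=2: 8==8 emit, i++,j++

i=2, j=3, emitted=[6, 8]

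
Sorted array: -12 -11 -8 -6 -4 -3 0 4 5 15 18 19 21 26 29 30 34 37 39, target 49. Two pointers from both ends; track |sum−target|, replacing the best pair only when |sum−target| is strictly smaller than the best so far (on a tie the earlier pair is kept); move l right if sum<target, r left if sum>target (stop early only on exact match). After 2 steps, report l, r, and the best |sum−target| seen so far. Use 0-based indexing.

[0,18] -12+39=27 d=22 * → l++
[1,18] -11+39=28 d=21 * → l++

l=2, r=18, best |Δ|=21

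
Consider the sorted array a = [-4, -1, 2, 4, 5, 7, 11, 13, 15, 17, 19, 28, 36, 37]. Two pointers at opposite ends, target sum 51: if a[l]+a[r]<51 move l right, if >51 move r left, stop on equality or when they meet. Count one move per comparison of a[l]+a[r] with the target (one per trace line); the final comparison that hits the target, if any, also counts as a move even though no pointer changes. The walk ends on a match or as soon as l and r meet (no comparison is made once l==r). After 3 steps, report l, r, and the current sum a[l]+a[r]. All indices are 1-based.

[1,14] -4+37=33 <51 → l++
[2,14] -1+37=36 <51 → l++
[3,14] 2+37=39 <51 → l++

l=4, r=14, sum=41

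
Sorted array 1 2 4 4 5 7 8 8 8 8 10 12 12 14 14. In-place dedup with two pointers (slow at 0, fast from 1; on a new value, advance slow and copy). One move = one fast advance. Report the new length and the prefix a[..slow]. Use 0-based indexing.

length 9; prefix = [1, 2, 4, 5, 7, 8, 10, 12, 14]

slow=0 fast=1: a[fast]=2≠a[slow]=1 write a[1]=2, slow++,fast++
slow=1 fast=2: a[fast]=4≠a[slow]=2 write a[2]=4, slow++,fast++
slow=2 fast=3: a[fast]=4=a[slow] dup, fast++
slow=2 fast=4: a[fast]=5≠a[slow]=4 write a[3]=5, slow++,fast++
slow=3 fast=5: a[fast]=7≠a[slow]=5 write a[4]=7, slow++,fast++
slow=4 fast=6: a[fast]=8≠a[slow]=7 write a[5]=8, slow++,fast++
slow=5 fast=7: a[fast]=8=a[slow] dup, fast++
slow=5 fast=8: a[fast]=8=a[slow] dup, fast++
slow=5 fast=9: a[fast]=8=a[slow] dup, fast++
slow=5 fast=10: a[fast]=10≠a[slow]=8 write a[6]=10, slow++,fast++
slow=6 fast=11: a[fast]=12≠a[slow]=10 write a[7]=12, slow++,fast++
slow=7 fast=12: a[fast]=12=a[slow] dup, fast++
slow=7 fast=13: a[fast]=14≠a[slow]=12 write a[8]=14, slow++,fast++
slow=8 fast=14: a[fast]=14=a[slow] dup, fast++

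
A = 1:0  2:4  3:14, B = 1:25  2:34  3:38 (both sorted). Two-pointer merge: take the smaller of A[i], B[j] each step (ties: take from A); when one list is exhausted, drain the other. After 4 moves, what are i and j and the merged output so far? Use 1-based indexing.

i=1 j=1: A[i]=0<=B[j]=25 take 0, i++
i=2 j=1: A[i]=4<=B[j]=25 take 4, i++
i=3 j=1: A[i]=14<=B[j]=25 take 14, i++
i=4 j=1: A done, take B[j]=25, j++

i=4, j=2, merged so far=[0, 4, 14, 25]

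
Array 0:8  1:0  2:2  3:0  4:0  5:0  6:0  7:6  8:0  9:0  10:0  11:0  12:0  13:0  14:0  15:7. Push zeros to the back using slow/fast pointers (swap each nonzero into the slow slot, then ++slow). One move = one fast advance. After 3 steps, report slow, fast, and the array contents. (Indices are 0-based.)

slow=2, fast=3, a=[8, 2, 0, 0, 0, 0, 0, 6, 0, 0, 0, 0, 0, 0, 0, 7]

(s=0,f=0) a[fast]=8≠0 swap→a[0]=8 → slow++,fast++
(s=1,f=1) a[fast]=0 → fast++
(s=1,f=2) a[fast]=2≠0 swap→a[1]=2 → slow++,fast++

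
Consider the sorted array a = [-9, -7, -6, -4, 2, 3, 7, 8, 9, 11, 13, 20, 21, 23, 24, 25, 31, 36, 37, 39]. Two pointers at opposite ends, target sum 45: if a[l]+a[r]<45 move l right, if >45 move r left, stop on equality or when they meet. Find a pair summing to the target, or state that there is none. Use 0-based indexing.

(8, 37)

l=0 r=19: -9+39=30 <45, l++
l=1 r=19: -7+39=32 <45, l++
l=2 r=19: -6+39=33 <45, l++
l=3 r=19: -4+39=35 <45, l++
l=4 r=19: 2+39=41 <45, l++
l=5 r=19: 3+39=42 <45, l++
l=6 r=19: 7+39=46 >45, r--
l=6 r=18: 7+37=44 <45, l++
l=7 r=18: 8+37=45, found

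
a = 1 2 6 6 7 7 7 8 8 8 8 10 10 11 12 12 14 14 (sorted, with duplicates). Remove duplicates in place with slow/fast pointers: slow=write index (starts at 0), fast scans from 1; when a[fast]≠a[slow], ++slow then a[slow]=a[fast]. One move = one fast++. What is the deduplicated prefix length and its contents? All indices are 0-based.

(s=0,f=1) a[fast]=2≠a[slow]=1 write a[1]=2 → slow++,fast++
(s=1,f=2) a[fast]=6≠a[slow]=2 write a[2]=6 → slow++,fast++
(s=2,f=3) a[fast]=6=a[slow] dup → fast++
(s=2,f=4) a[fast]=7≠a[slow]=6 write a[3]=7 → slow++,fast++
(s=3,f=5) a[fast]=7=a[slow] dup → fast++
(s=3,f=6) a[fast]=7=a[slow] dup → fast++
(s=3,f=7) a[fast]=8≠a[slow]=7 write a[4]=8 → slow++,fast++
(s=4,f=8) a[fast]=8=a[slow] dup → fast++
(s=4,f=9) a[fast]=8=a[slow] dup → fast++
(s=4,f=10) a[fast]=8=a[slow] dup → fast++
(s=4,f=11) a[fast]=10≠a[slow]=8 write a[5]=10 → slow++,fast++
(s=5,f=12) a[fast]=10=a[slow] dup → fast++
(s=5,f=13) a[fast]=11≠a[slow]=10 write a[6]=11 → slow++,fast++
(s=6,f=14) a[fast]=12≠a[slow]=11 write a[7]=12 → slow++,fast++
(s=7,f=15) a[fast]=12=a[slow] dup → fast++
(s=7,f=16) a[fast]=14≠a[slow]=12 write a[8]=14 → slow++,fast++
(s=8,f=17) a[fast]=14=a[slow] dup → fast++

length 9; prefix = [1, 2, 6, 7, 8, 10, 11, 12, 14]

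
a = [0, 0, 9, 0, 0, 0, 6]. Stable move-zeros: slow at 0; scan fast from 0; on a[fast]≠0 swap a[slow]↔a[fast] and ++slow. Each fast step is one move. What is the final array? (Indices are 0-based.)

[9, 6, 0, 0, 0, 0, 0]

(s=0,f=0) a[fast]=0 → fast++
(s=0,f=1) a[fast]=0 → fast++
(s=0,f=2) a[fast]=9≠0 swap→a[0]=9 → slow++,fast++
(s=1,f=3) a[fast]=0 → fast++
(s=1,f=4) a[fast]=0 → fast++
(s=1,f=5) a[fast]=0 → fast++
(s=1,f=6) a[fast]=6≠0 swap→a[1]=6 → slow++,fast++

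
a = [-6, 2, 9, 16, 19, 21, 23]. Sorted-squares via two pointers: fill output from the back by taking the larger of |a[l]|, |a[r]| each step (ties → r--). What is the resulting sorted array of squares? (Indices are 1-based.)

[4, 36, 81, 256, 361, 441, 529]

l=1 r=7: |-6|<=|23| out[7]=529, r--
l=1 r=6: |-6|<=|21| out[6]=441, r--
l=1 r=5: |-6|<=|19| out[5]=361, r--
l=1 r=4: |-6|<=|16| out[4]=256, r--
l=1 r=3: |-6|<=|9| out[3]=81, r--
l=1 r=2: |-6|>|2| out[2]=36, l++
l=2 r=2: |2|<=|2| out[1]=4, r--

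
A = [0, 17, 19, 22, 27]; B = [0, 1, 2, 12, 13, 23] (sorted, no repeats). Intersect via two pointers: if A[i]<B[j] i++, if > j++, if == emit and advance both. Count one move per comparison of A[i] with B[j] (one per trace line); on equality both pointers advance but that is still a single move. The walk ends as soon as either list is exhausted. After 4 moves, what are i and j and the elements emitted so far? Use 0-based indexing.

i=1, j=4, emitted=[0]

[i=0,j=0] 0==0 emit → i++,j++
[i=1,j=1] 17>1 → j++
[i=1,j=2] 17>2 → j++
[i=1,j=3] 17>12 → j++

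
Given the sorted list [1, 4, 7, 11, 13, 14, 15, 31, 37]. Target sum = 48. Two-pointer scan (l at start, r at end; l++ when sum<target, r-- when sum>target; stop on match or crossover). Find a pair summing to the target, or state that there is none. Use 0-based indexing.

[0,8] 1+37=38 <48 → l++
[1,8] 4+37=41 <48 → l++
[2,8] 7+37=44 <48 → l++
[3,8] 11+37=48 → found

(11, 37)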